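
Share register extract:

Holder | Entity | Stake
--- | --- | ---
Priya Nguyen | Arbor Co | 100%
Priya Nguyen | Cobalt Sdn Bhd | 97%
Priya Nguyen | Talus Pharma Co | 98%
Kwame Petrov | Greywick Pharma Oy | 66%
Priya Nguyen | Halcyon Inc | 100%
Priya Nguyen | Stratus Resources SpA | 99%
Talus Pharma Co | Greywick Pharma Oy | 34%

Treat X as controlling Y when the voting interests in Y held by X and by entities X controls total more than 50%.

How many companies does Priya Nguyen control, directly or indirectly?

Priya holds 100% of Halcyon, so Priya controls Halcyon.
Priya holds 100% of Arbor, so Priya controls Arbor.
Priya holds 98% of Talus, so Priya controls Talus.
Priya holds 99% of Stratus, so Priya controls Stratus.
Priya holds 97% of Cobalt, so Priya controls Cobalt.
No other company's threshold is met.
Priya controls 5 companies.

5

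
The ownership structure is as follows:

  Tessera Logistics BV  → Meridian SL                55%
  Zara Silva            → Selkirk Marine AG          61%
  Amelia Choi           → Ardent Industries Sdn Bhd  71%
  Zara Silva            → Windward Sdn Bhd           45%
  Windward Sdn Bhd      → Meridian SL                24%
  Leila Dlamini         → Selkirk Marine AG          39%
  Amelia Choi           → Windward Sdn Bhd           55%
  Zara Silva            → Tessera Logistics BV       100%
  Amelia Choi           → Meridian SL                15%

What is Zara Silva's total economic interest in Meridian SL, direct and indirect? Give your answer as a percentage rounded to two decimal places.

65.80%

Zara reaches Meridian along 2 paths.
Via Windward: 45% × 24% = 10.8%.
Via Tessera: 100% × 55% = 55%.
Total: 10.8% + 55% = 65.8%.
Rounded: 65.80%.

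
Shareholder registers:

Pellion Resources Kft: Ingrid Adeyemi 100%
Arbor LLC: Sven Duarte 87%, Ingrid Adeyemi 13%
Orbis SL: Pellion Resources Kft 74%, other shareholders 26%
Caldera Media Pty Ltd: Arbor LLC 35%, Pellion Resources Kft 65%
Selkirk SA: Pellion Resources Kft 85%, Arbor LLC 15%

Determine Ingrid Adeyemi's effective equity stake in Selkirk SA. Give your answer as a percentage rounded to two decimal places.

Ingrid reaches Selkirk along 2 paths.
Via Pellion: 100% × 85% = 85%.
Via Arbor: 13% × 15% = 1.95%.
Total: 85% + 1.95% = 86.95%.

86.95%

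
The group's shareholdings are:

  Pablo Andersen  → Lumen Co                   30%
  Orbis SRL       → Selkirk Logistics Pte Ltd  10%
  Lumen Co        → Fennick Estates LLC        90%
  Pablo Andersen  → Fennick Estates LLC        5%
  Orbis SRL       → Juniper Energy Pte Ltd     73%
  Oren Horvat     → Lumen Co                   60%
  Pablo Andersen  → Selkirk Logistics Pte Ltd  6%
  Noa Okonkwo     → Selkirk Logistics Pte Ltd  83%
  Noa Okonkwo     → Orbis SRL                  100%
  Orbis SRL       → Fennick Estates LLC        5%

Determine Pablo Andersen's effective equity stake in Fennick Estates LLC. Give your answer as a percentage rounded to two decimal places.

32.00%

Pablo reaches Fennick along 2 paths.
Via Lumen: 30% × 90% = 27%.
Direct stake: 5% = 5%.
Total: 27% + 5% = 32%.
Rounded: 32.00%.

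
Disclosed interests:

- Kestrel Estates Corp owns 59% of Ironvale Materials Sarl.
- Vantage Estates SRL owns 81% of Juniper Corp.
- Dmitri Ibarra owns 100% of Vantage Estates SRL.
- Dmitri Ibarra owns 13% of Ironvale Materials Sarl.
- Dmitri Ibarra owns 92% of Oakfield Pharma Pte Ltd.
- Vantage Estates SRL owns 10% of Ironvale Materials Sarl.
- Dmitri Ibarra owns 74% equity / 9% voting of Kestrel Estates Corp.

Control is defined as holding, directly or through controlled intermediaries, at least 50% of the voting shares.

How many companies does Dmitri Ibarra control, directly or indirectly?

3

Dmitri holds 100% of Vantage, so Dmitri controls Vantage.
Dmitri holds 92% of Oakfield, so Dmitri controls Oakfield.
Vantage holds 81% of Juniper, so Dmitri controls Juniper.
No other company's threshold is met.
Dmitri controls 3 companies.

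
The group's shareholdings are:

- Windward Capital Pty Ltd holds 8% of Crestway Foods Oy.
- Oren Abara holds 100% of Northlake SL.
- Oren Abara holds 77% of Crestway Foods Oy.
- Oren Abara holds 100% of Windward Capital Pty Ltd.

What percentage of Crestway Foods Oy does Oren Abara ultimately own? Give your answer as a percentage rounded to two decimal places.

85.00%

Oren reaches Crestway along 2 paths.
Via Windward: 100% × 8% = 8%.
Direct stake: 77% = 77%.
Total: 8% + 77% = 85%.
Rounded: 85.00%.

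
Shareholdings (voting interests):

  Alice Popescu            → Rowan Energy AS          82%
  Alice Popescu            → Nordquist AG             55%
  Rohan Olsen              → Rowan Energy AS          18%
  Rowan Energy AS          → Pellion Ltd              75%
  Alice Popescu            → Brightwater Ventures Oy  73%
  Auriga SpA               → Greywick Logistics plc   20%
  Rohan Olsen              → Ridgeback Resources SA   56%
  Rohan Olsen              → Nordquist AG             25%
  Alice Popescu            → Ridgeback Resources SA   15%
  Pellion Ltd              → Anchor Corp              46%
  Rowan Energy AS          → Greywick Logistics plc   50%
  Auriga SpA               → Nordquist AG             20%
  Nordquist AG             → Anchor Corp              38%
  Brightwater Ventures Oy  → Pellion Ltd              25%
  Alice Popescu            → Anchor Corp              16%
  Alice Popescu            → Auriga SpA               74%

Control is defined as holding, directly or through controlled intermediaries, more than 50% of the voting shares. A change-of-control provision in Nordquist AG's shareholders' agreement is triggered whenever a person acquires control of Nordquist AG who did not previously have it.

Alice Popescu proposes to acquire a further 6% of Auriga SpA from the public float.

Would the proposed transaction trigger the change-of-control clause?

The purchase changes only Alice's holdings, so Alice is the only person who could newly come to control Nordquist.
Alice holds 74% of Auriga, so Alice controls Auriga.
Auriga and Alice together hold 20% + 55% = 75% of Nordquist, so Alice controls Nordquist.
So Alice already controls Nordquist before the transaction.
After the purchase, Alice's direct stake in Auriga rises to 74% + 6% = 80%.
Alice controlled Nordquist already, so this is not a new person acquiring control; every other person's position is unchanged or reduced.
No new person acquires control, so the clause is not triggered.

No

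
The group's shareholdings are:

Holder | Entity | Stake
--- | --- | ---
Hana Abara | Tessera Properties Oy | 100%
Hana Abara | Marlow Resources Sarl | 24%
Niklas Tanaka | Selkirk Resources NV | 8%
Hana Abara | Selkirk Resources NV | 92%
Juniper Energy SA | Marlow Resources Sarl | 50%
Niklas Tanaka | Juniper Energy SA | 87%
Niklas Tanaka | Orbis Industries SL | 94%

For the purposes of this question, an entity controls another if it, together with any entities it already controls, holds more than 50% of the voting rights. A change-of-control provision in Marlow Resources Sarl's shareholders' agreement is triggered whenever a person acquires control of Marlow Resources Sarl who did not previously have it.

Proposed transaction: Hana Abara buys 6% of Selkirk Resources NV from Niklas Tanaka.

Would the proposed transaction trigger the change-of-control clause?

No

The purchase adds only to Hana's holdings (Niklas's stake shrinks), so Hana is the only person who could newly come to control Marlow.
Hana holds 92% of Selkirk, so Hana controls Selkirk.
Hana holds 100% of Tessera, so Hana controls Tessera.
In Marlow, Hana's side holds only 24%, not > 50%.
So before the transaction, Hana does not control Marlow.
After the purchase, Hana's direct stake in Selkirk rises to 92% + 6% = 98%, and Niklas's stake falls to 2%.
Hana holds 98% of Selkirk, so Hana controls Selkirk.
After the transaction, Hana's side holds 24% of Marlow, not > 50%, so Hana still does not control Marlow.
No new person acquires control, so the clause is not triggered.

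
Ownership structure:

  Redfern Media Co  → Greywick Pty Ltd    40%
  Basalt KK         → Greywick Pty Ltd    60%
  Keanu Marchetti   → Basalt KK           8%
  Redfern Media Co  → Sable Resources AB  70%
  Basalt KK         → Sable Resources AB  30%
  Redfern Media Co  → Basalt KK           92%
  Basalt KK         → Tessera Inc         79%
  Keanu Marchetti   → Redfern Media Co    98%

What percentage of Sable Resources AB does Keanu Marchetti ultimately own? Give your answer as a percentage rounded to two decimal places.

98.05%

Keanu reaches Sable along 3 paths.
Via Redfern: 98% × 70% = 68.6%.
Via Basalt: 8% × 30% = 2.4%.
Via Redfern → Basalt: 98% × 92% × 30% = 27.048%.
Total: 68.6% + 2.4% + 27.048% = 98.048%.
Rounded: 98.05%.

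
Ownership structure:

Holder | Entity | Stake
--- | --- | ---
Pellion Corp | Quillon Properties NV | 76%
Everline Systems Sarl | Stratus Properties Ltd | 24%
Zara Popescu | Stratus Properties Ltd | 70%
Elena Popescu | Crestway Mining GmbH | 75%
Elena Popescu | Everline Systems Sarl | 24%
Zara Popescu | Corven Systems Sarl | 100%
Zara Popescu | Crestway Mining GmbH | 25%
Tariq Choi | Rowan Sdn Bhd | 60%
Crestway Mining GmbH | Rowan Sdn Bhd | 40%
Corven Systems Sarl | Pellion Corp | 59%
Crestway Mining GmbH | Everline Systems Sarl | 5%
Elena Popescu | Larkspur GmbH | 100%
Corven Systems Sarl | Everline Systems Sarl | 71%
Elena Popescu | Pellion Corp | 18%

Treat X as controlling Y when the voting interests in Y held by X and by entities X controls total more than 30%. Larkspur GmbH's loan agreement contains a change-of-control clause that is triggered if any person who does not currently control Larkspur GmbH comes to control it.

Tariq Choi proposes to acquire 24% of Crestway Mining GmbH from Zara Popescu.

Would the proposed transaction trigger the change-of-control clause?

No

The purchase adds only to Tariq's holdings (Zara's stake shrinks), so Tariq is the only person who could newly come to control Larkspur.
Tariq holds 60% of Rowan, so Tariq controls Rowan.
Neither Tariq nor any entity Tariq controls holds any voting interest in Larkspur.
So before the transaction, Tariq does not control Larkspur.
After the purchase, Tariq holds 24% of Crestway directly, and Zara's stake falls to 1%.
Tariq's side now holds 24% of Crestway, not > 30%, so Tariq still does not control Crestway.
After the transaction, neither Tariq nor any entity Tariq controls holds a voting interest in Larkspur, so Tariq still does not control it.
No new person acquires control, so the clause is not triggered.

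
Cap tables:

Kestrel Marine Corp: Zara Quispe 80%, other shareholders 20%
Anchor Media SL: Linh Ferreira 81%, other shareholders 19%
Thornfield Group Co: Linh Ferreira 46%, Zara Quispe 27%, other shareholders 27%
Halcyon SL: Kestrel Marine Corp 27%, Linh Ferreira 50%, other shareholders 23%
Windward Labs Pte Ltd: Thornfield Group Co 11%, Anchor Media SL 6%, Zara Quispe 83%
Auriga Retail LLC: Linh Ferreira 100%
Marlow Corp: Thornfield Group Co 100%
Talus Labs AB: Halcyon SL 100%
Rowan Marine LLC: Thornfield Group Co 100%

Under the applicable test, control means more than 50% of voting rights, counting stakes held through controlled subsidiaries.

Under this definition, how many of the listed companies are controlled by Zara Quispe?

Zara holds 80% of Kestrel, so Zara controls Kestrel.
Zara holds 83% of Windward, so Zara controls Windward.
No other company's threshold is met.
Zara controls 2 companies.

2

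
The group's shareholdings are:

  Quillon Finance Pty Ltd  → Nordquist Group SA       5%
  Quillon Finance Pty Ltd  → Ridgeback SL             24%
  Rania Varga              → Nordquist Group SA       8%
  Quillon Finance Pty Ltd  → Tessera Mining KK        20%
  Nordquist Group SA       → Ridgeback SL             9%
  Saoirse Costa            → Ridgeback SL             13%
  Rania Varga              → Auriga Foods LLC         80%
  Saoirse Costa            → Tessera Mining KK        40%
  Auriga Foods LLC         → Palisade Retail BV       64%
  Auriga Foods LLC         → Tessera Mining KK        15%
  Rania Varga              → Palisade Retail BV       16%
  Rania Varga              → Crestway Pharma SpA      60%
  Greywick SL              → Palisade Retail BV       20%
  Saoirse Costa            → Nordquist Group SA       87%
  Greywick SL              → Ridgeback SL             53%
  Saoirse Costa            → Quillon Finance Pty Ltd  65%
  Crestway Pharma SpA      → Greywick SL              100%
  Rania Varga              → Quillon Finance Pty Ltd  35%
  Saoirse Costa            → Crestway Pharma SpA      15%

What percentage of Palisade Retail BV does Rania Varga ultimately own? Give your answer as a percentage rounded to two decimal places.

Rania reaches Palisade along 3 paths.
Direct stake: 16% = 16%.
Via Crestway → Greywick: 60% × 100% × 20% = 12%.
Via Auriga: 80% × 64% = 51.2%.
Total: 16% + 12% + 51.2% = 79.2%.
Rounded: 79.20%.

79.20%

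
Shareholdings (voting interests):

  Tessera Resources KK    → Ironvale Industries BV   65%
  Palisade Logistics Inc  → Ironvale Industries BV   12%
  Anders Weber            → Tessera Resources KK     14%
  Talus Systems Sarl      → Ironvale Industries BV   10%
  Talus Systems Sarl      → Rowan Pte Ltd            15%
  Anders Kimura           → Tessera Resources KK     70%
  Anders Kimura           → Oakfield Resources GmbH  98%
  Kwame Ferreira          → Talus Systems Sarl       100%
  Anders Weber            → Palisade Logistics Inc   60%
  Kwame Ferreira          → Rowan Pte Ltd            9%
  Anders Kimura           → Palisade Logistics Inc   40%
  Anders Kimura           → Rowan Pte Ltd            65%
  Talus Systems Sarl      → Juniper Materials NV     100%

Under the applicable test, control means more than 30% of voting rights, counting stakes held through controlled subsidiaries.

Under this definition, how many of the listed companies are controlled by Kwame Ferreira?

Kwame holds 100% of Talus, so Kwame controls Talus.
Talus holds 100% of Juniper, so Kwame controls Juniper.
No other company's threshold is met.
Kwame controls 2 companies.

2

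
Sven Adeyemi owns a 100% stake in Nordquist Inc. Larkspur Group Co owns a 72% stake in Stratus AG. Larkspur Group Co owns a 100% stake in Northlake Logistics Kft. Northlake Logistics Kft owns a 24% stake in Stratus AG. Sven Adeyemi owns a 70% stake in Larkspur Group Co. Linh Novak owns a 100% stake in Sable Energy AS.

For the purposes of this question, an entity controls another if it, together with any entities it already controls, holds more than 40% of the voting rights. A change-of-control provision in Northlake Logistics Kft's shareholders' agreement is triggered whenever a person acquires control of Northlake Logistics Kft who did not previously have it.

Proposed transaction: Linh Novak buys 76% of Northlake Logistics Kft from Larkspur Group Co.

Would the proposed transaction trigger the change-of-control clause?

The purchase adds only to Linh's holdings (Larkspur's stake shrinks), so Linh is the only person who could newly come to control Northlake.
Linh holds 100% of Sable, so Linh controls Sable.
Neither Linh nor any entity Linh controls holds any voting interest in Northlake.
So before the transaction, Linh does not control Northlake.
After the purchase, Linh holds 76% of Northlake directly, and Larkspur's stake falls to 24%.
Linh holds 76% of Northlake, so Linh controls Northlake.
Linh did not control Northlake before and does after, so the clause is triggered.

Yes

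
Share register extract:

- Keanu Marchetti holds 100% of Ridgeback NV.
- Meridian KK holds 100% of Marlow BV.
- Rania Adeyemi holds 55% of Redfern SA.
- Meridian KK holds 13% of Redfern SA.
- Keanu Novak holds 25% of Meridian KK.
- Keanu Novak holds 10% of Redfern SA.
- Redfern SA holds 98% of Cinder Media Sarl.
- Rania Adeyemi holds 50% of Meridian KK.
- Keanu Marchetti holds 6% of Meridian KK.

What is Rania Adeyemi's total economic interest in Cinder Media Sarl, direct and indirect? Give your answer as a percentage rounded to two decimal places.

Rania reaches Cinder along 2 paths.
Via Redfern: 55% × 98% = 53.9%.
Via Meridian → Redfern: 50% × 13% × 98% = 6.37%.
Total: 53.9% + 6.37% = 60.27%.

60.27%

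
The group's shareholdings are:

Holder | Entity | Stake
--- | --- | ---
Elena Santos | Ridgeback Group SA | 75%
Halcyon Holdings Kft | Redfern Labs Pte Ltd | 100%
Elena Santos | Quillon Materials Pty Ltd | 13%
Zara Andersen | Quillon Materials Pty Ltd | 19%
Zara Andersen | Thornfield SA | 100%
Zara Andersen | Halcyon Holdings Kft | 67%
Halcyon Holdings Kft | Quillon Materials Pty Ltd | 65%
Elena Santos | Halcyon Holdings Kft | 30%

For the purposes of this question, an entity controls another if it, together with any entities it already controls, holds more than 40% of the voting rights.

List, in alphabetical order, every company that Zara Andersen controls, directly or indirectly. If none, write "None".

Zara holds 67% of Halcyon, so Zara controls Halcyon.
Zara and Halcyon together hold 19% + 65% = 84% of Quillon, so Zara controls Quillon.
Zara holds 100% of Thornfield, so Zara controls Thornfield.
Halcyon holds 100% of Redfern, so Zara controls Redfern.
No other company's threshold is met.

Halcyon Holdings Kft, Quillon Materials Pty Ltd, Redfern Labs Pte Ltd, Thornfield SA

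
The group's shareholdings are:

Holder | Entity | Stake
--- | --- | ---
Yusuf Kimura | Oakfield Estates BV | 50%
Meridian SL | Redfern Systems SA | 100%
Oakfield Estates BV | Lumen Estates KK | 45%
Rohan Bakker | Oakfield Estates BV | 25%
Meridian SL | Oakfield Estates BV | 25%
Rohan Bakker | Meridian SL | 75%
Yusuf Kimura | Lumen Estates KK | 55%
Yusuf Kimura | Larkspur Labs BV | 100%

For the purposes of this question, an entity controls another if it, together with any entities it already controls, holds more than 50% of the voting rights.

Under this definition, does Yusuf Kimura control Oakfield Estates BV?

No

Yusuf holds 100% of Larkspur, so Yusuf controls Larkspur.
Yusuf holds 55% of Lumen, so Yusuf controls Lumen.
In Oakfield, Yusuf's side holds only 50%, not > 50%.
So Yusuf does not control Oakfield.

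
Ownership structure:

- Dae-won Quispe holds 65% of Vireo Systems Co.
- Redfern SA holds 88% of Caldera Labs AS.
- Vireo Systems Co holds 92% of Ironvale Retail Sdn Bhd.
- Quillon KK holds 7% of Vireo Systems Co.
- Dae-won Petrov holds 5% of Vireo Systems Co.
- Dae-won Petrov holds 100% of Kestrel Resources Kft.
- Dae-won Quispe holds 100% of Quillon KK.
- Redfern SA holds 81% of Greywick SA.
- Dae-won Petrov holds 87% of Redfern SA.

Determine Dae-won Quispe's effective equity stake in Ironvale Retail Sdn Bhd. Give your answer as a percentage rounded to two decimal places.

66.24%

Dae-won Quispe reaches Ironvale along 2 paths.
Via Quillon → Vireo: 100% × 7% × 92% = 6.44%.
Via Vireo: 65% × 92% = 59.8%.
Total: 6.44% + 59.8% = 66.24%.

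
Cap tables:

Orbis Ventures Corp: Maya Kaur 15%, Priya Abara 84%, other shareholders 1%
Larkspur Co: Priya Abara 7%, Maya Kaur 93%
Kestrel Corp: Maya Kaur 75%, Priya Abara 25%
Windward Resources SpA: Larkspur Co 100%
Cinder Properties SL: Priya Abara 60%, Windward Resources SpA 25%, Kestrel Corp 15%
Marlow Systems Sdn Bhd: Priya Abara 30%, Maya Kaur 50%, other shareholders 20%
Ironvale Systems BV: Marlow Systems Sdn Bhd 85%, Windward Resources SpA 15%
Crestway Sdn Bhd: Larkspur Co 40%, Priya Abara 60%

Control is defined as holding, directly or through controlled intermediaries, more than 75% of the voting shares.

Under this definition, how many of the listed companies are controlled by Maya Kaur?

Maya holds 93% of Larkspur, so Maya controls Larkspur.
Larkspur holds 100% of Windward, so Maya controls Windward.
No other company's threshold is met.
Maya controls 2 companies.

2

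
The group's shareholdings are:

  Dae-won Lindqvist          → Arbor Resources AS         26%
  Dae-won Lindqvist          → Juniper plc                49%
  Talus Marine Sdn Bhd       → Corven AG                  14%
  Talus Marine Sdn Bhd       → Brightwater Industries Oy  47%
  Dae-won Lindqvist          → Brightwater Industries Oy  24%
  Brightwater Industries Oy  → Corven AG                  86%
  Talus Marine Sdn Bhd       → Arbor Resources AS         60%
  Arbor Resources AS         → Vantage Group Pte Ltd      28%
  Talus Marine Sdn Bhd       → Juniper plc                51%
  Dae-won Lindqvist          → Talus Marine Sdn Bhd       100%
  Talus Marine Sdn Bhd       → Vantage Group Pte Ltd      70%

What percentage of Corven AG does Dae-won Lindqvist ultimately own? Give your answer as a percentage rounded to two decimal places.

Dae-won reaches Corven along 3 paths.
Via Talus: 100% × 14% = 14%.
Via Talus → Brightwater: 100% × 47% × 86% = 40.42%.
Via Brightwater: 24% × 86% = 20.64%.
Total: 14% + 40.42% + 20.64% = 75.06%.

75.06%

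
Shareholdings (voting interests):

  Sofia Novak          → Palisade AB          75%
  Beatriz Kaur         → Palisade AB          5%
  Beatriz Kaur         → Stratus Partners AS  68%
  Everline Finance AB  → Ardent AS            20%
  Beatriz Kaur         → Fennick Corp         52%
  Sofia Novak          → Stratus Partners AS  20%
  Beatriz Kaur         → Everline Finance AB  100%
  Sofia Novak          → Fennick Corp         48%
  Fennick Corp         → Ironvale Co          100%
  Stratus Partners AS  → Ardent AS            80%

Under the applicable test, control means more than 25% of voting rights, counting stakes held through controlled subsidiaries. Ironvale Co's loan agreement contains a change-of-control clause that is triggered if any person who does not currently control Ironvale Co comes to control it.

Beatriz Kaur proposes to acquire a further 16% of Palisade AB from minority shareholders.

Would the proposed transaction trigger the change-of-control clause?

No

The purchase changes only Beatriz's holdings, so Beatriz is the only person who could newly come to control Ironvale.
Beatriz holds 52% of Fennick, so Beatriz controls Fennick.
Fennick holds 100% of Ironvale, so Beatriz controls Ironvale.
So Beatriz already controls Ironvale before the transaction.
After the purchase, Beatriz's direct stake in Palisade rises to 5% + 16% = 21%.
Beatriz controlled Ironvale already, so this is not a new person acquiring control; every other person's position is unchanged or reduced.
No new person acquires control, so the clause is not triggered.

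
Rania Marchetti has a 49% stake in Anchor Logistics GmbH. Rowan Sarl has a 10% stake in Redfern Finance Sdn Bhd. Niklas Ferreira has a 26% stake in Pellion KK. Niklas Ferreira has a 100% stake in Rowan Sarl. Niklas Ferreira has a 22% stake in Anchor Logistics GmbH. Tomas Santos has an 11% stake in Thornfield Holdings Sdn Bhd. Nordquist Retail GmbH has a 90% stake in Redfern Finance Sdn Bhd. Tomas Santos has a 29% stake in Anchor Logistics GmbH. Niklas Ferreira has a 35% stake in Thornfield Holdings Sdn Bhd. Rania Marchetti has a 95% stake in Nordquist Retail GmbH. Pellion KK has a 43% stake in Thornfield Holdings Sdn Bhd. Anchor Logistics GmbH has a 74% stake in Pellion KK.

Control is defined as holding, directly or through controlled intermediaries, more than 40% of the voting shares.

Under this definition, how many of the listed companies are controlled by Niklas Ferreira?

1

Niklas holds 100% of Rowan, so Niklas controls Rowan.
No other company's threshold is met.
Niklas controls 1 company.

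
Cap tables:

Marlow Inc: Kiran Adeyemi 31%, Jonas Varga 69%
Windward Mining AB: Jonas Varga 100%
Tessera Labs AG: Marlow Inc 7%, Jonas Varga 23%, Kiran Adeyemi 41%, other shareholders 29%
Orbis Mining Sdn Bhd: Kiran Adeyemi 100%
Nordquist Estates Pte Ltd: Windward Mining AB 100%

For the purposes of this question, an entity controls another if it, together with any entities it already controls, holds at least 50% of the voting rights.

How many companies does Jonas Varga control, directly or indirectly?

3

Jonas holds 69% of Marlow, so Jonas controls Marlow.
Jonas holds 100% of Windward, so Jonas controls Windward.
Windward holds 100% of Nordquist, so Jonas controls Nordquist.
No other company's threshold is met.
Jonas controls 3 companies.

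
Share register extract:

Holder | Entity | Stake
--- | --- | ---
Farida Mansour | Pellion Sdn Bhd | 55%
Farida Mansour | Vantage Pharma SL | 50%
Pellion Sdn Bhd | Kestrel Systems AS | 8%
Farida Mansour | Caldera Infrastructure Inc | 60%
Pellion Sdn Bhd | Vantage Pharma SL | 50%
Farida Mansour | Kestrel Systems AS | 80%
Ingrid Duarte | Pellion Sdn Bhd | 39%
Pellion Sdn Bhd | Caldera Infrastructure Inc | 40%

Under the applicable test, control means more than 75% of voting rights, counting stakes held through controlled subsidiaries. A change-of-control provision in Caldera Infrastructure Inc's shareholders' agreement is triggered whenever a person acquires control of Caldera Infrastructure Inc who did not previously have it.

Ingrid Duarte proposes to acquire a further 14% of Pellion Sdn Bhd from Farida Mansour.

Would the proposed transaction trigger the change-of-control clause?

The purchase adds only to Ingrid's holdings (Farida's stake shrinks), so Ingrid is the only person who could newly come to control Caldera.
Ingrid's largest direct stake is 39% in Pellion, which does not meet the threshold, so Ingrid controls no company.
Neither Ingrid nor any entity Ingrid controls holds any voting interest in Caldera.
So before the transaction, Ingrid does not control Caldera.
After the purchase, Ingrid's direct stake in Pellion rises to 39% + 14% = 53%, and Farida's stake falls to 41%.
Ingrid's side now holds 53% of Pellion, not > 75%, so Ingrid still does not control Pellion.
After the transaction, neither Ingrid nor any entity Ingrid controls holds a voting interest in Caldera, so Ingrid still does not control it.
No new person acquires control, so the clause is not triggered.

No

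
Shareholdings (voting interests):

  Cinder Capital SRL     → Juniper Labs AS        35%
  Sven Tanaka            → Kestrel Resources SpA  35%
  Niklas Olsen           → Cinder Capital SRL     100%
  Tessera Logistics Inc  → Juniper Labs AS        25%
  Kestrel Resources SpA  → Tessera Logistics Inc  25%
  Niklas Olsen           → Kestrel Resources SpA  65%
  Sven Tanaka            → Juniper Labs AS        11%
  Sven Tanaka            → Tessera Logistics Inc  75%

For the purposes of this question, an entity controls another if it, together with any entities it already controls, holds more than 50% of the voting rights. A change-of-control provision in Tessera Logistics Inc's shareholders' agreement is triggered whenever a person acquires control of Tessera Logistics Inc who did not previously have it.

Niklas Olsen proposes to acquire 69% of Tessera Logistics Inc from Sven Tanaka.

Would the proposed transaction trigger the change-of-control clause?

Yes

The purchase adds only to Niklas's holdings (Sven's stake shrinks), so Niklas is the only person who could newly come to control Tessera.
Niklas holds 65% of Kestrel, so Niklas controls Kestrel.
Niklas holds 100% of Cinder, so Niklas controls Cinder.
In Tessera, Niklas's side holds only 25%, not > 50%.
So before the transaction, Niklas does not control Tessera.
After the purchase, Niklas holds 69% of Tessera directly, and Sven's stake falls to 6%.
Kestrel and Niklas together hold 25% + 69% = 94% of Tessera, so Niklas controls Tessera.
Niklas did not control Tessera before and does after, so the clause is triggered.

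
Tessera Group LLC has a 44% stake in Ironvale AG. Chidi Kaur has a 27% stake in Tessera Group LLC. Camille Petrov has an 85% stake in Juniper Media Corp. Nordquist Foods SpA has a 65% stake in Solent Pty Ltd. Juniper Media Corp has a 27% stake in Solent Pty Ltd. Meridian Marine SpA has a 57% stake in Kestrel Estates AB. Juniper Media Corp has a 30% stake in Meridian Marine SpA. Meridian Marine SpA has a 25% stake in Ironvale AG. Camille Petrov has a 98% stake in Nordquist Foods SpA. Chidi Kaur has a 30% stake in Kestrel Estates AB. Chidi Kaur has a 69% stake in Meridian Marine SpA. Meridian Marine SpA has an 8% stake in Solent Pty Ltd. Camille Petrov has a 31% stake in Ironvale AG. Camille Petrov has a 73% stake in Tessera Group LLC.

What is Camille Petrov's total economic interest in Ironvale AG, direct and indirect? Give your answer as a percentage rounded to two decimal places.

69.50%

Camille reaches Ironvale along 3 paths.
Via Juniper → Meridian: 85% × 30% × 25% = 6.375%.
Via Tessera: 73% × 44% = 32.12%.
Direct stake: 31% = 31%.
Total: 6.375% + 32.12% + 31% = 69.495%.
Rounded: 69.50%.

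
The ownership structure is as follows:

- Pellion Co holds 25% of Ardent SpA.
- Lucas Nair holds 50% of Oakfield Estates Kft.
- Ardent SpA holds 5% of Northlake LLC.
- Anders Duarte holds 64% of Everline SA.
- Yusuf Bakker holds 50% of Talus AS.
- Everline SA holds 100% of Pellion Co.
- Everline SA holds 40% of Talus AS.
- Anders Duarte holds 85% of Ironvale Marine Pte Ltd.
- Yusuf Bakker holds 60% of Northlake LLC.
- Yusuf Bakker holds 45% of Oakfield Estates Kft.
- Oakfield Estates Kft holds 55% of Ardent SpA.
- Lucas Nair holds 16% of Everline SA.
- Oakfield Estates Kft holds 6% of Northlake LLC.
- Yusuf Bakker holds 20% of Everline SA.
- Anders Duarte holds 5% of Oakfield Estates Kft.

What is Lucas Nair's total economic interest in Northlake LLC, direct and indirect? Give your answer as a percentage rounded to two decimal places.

4.58%

Lucas reaches Northlake along 3 paths.
Via Oakfield: 50% × 6% = 3%.
Via Oakfield → Ardent: 50% × 55% × 5% = 1.375%.
Via Everline → Pellion → Ardent: 16% × 100% × 25% × 5% = 0.2%.
Total: 3% + 1.375% + 0.2% = 4.575%.
Rounded: 4.58%.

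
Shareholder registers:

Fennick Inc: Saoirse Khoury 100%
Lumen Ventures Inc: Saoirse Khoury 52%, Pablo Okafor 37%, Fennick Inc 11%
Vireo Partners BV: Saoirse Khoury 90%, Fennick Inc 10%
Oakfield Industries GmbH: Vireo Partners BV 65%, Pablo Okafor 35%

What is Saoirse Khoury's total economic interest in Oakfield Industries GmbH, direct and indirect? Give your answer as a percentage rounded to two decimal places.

Saoirse reaches Oakfield along 2 paths.
Via Vireo: 90% × 65% = 58.5%.
Via Fennick → Vireo: 100% × 10% × 65% = 6.5%.
Total: 58.5% + 6.5% = 65%.
Rounded: 65.00%.

65.00%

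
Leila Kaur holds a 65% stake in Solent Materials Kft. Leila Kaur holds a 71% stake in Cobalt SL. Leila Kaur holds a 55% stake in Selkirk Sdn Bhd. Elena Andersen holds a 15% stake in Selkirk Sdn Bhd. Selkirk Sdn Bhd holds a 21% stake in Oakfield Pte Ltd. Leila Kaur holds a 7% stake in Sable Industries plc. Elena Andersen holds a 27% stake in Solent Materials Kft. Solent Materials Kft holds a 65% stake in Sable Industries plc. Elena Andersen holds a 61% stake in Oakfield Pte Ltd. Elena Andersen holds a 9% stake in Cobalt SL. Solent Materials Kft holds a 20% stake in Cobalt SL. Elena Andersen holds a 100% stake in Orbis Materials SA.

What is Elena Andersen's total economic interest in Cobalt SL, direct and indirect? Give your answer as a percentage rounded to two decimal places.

Elena reaches Cobalt along 2 paths.
Direct stake: 9% = 9%.
Via Solent: 27% × 20% = 5.4%.
Total: 9% + 5.4% = 14.4%.
Rounded: 14.40%.

14.40%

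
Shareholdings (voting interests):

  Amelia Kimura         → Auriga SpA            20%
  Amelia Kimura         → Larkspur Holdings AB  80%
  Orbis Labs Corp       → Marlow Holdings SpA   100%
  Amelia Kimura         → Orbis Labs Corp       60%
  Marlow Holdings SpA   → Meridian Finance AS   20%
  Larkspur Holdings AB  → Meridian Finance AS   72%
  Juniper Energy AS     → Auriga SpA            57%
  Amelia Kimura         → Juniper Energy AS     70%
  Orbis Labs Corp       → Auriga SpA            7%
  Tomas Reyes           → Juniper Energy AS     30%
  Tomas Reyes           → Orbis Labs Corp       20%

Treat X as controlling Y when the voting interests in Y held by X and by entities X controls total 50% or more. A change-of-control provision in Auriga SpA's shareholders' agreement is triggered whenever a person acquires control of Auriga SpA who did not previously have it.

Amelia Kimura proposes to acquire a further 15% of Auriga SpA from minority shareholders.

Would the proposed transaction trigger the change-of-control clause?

No

The purchase changes only Amelia's holdings, so Amelia is the only person who could newly come to control Auriga.
Amelia holds 70% of Juniper, so Amelia controls Juniper.
Amelia holds 60% of Orbis, so Amelia controls Orbis.
Juniper and Amelia and Orbis together hold 57% + 20% + 7% = 84% of Auriga, so Amelia controls Auriga.
So Amelia already controls Auriga before the transaction.
After the purchase, Amelia's direct stake in Auriga rises to 20% + 15% = 35%.
Amelia controlled Auriga already, so this is not a new person acquiring control; every other person's position is unchanged or reduced.
No new person acquires control, so the clause is not triggered.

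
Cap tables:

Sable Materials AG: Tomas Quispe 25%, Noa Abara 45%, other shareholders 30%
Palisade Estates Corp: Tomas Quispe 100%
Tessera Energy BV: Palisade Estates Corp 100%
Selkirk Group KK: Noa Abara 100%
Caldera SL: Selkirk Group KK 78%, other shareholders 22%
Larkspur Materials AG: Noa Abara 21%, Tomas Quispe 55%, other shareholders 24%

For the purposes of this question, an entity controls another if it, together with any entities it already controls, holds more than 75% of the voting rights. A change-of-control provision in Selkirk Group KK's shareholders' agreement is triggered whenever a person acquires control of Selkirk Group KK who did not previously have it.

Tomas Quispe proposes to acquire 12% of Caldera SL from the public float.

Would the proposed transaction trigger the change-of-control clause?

The purchase changes only Tomas's holdings, so Tomas is the only person who could newly come to control Selkirk.
Tomas holds 100% of Palisade, so Tomas controls Palisade.
Palisade holds 100% of Tessera, so Tomas controls Tessera.
Neither Tomas nor any entity Tomas controls holds any voting interest in Selkirk.
So before the transaction, Tomas does not control Selkirk.
After the purchase, Tomas holds 12% of Caldera directly.
Tomas's side now holds 12% of Caldera, not > 75%, so Tomas still does not control Caldera.
After the transaction, neither Tomas nor any entity Tomas controls holds a voting interest in Selkirk, so Tomas still does not control it.
No new person acquires control, so the clause is not triggered.

No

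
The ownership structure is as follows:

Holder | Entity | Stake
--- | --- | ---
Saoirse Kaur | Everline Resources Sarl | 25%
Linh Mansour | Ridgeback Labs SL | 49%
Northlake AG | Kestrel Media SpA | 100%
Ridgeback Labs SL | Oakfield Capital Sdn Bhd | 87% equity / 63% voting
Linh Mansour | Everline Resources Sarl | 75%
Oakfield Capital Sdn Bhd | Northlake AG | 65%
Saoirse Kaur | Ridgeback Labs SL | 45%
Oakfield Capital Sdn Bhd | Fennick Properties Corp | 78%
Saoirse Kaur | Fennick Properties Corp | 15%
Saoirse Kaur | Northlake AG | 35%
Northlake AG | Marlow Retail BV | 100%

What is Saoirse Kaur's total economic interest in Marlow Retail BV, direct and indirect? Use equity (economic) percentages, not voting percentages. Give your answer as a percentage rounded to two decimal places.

Saoirse reaches Marlow along 2 paths.
Via Northlake: 35% × 100% = 35%.
Via Ridgeback → Oakfield → Northlake: 45% × 87% × 65% × 100% = 25.4475%.
Total: 35% + 25.4475% = 60.4475%.
Rounded: 60.45%.

60.45%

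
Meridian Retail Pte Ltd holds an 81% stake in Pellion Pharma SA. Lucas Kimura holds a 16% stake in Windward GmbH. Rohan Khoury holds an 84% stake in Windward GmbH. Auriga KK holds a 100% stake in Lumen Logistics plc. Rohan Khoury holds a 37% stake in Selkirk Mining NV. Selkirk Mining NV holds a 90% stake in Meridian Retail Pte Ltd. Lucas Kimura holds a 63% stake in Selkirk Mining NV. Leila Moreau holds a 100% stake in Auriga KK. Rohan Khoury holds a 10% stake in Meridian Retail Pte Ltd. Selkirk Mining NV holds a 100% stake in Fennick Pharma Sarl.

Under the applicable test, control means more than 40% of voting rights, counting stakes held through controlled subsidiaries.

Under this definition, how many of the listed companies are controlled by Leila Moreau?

2

Leila holds 100% of Auriga, so Leila controls Auriga.
Auriga holds 100% of Lumen, so Leila controls Lumen.
No other company's threshold is met.
Leila controls 2 companies.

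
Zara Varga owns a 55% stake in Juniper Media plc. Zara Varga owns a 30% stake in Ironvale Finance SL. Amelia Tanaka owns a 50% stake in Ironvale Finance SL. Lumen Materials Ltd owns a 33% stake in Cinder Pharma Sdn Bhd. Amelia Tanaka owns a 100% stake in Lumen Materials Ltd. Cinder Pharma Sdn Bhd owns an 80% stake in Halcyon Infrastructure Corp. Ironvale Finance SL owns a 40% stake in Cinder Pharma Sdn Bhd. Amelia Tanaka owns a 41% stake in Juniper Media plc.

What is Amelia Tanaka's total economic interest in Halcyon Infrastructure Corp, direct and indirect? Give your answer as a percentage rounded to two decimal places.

Amelia reaches Halcyon along 2 paths.
Via Lumen → Cinder: 100% × 33% × 80% = 26.4%.
Via Ironvale → Cinder: 50% × 40% × 80% = 16%.
Total: 26.4% + 16% = 42.4%.
Rounded: 42.40%.

42.40%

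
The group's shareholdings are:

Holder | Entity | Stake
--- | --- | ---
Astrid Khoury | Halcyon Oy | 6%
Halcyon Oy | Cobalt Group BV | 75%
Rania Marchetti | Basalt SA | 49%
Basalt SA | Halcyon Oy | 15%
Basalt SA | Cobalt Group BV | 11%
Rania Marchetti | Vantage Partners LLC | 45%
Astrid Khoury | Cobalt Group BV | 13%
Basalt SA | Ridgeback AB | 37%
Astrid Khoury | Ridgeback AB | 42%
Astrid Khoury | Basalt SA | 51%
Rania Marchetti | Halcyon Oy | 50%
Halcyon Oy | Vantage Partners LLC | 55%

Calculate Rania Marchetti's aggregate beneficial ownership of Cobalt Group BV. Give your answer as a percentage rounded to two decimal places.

48.40%

Rania reaches Cobalt along 3 paths.
Via Basalt: 49% × 11% = 5.39%.
Via Basalt → Halcyon: 49% × 15% × 75% = 5.5125%.
Via Halcyon: 50% × 75% = 37.5%.
Total: 5.39% + 5.5125% + 37.5% = 48.4025%.
Rounded: 48.40%.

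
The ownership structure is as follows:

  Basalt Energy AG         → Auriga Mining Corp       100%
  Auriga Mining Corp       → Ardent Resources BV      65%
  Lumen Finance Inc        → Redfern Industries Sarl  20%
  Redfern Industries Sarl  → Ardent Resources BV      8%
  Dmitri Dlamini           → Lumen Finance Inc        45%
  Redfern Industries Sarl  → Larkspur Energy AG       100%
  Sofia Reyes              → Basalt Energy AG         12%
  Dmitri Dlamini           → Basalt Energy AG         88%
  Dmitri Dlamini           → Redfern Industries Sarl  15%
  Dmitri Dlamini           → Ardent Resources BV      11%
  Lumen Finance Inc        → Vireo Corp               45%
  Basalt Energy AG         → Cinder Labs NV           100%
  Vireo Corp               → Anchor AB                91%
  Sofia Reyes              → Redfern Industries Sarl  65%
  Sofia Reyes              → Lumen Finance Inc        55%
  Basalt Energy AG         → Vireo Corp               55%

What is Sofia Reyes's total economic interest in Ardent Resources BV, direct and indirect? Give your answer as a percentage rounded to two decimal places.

Sofia reaches Ardent along 3 paths.
Via Basalt → Auriga: 12% × 100% × 65% = 7.8%.
Via Lumen → Redfern: 55% × 20% × 8% = 0.88%.
Via Redfern: 65% × 8% = 5.2%.
Total: 7.8% + 0.88% + 5.2% = 13.88%.

13.88%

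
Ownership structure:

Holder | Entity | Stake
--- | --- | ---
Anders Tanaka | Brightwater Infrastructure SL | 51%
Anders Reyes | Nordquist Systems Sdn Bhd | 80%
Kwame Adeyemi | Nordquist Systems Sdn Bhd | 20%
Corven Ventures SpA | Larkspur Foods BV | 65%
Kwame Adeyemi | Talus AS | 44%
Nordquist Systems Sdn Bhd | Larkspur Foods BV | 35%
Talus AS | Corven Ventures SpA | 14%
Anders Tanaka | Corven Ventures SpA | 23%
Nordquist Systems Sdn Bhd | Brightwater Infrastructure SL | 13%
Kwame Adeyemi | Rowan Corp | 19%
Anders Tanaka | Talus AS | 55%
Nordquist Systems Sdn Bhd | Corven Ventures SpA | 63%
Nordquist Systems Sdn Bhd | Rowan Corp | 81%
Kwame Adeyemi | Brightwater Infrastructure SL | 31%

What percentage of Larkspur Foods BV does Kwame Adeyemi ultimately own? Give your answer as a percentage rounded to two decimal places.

Kwame reaches Larkspur along 3 paths.
Via Talus → Corven: 44% × 14% × 65% = 4.004%.
Via Nordquist → Corven: 20% × 63% × 65% = 8.19%.
Via Nordquist: 20% × 35% = 7%.
Total: 4.004% + 8.19% + 7% = 19.194%.
Rounded: 19.19%.

19.19%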